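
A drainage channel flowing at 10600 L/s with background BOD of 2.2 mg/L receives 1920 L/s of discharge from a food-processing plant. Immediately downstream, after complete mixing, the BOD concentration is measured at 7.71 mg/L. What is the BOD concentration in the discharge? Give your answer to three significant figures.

38.1 mg/L

Mass balance: 10600·2.200 + 1920·Cₑ = 12520·7.710
→ Cₑ = (12520·7.710 − 10600·2.200) / 1920 = 38.13 mg/L.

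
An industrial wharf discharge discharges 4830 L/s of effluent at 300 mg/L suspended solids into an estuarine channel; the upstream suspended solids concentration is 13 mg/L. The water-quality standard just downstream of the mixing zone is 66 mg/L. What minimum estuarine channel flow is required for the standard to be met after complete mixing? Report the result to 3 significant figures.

Set C_mix = 66: (Q·13.00 + 4830·300.0) / (Q + 4830) = 66
→ Q = 4830·(300.0 − 66)/(66 − 13.00) = 21320 L/s.

21300 L/s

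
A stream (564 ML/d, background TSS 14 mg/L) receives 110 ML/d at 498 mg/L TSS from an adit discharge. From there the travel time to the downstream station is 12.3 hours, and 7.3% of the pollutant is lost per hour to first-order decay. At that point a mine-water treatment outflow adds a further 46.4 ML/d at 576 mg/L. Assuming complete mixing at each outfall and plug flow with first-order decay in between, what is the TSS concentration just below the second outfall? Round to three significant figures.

71.3 mg/L

Flow-weighted average: C = (564.0·14.00 + 110.0·498.0) / 674.0 = 62680/674.0 = 92.99 mg/L; combined flow 674.0 ML/d.
7.3%/h lost → k = −ln(1 − 0.073) = 0.07580 h⁻¹.
Applying C = C₀e^(−kt): 92.99 × 0.3936 = 36.60 mg/L.
At the second outfall, C = (674.0·36.60 + 46.40·576.0) / (674.0 + 46.40) = 71.35 mg/L.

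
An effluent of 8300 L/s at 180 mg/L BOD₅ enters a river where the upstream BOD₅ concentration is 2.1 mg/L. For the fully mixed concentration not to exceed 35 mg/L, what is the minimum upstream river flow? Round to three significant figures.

Set C_mix = 35: (Q·2.100 + 8300·180.0) / (Q + 8300) = 35
→ Q = 8300·(180.0 − 35)/(35 − 2.100) = 36580 L/s.

36600 L/s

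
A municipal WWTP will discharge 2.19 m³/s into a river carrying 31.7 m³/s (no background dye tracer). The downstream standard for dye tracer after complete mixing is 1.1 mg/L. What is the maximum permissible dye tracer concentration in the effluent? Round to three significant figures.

17.0 mg/L

At the limit, (Qr·Cr + Qe·Cₑ)/(Qr + Qe) = 1.1:
Cₑ = (33.89·1.1 − 31.70·0) / 2.190 = 17.02 mg/L.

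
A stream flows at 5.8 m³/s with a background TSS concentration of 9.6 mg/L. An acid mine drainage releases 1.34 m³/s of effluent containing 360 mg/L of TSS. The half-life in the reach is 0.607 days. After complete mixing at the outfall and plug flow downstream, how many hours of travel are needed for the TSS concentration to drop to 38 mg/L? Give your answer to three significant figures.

Mass balance: C = (5.800·9.600 + 1.340·360.0) / 7.140 = 538.1/7.140 = 75.36 mg/L.
Half-life 0.607 d → k = ln 2 / 0.607 = 1.142 d⁻¹.
75.36·exp(−k·t) = 38 → t = ln(75.36/38)/k = 51810 s = 14.39 h.

14.4 h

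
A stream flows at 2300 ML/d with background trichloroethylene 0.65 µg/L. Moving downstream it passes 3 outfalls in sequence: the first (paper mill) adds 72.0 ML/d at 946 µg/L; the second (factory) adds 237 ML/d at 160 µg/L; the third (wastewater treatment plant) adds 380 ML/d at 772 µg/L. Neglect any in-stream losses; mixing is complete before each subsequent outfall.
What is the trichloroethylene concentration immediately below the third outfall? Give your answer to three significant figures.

Below outfall 1: Q → 2372 ML/d, C = (2300·0.6500 + 72.00·946.0)/2372 = 29.35 µg/L.
Below outfall 2: Q → 2609 ML/d, C = (2372·29.35 + 237.0·160.0)/2609 = 41.21 µg/L.
Below outfall 3: Q → 2989 ML/d, C = (2609·41.21 + 380.0·772.0)/2989 = 134.1 µg/L.

134 µg/L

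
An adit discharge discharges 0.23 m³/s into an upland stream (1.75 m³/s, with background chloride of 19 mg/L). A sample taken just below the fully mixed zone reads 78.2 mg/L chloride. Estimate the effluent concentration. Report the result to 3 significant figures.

529 mg/L

Mass balance: 1.750·19.00 + 0.2300·Cₑ = 1.980·78.20
→ Cₑ = (1.980·78.20 − 1.750·19.00) / 0.2300 = 528.6 mg/L.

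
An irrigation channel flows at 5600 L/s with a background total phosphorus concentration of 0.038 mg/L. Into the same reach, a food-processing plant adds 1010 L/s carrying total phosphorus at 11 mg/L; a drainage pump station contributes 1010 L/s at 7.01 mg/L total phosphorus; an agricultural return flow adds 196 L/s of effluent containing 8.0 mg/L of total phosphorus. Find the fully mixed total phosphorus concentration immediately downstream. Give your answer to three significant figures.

After mixing, C = (5600·0.03800 + 1010·11.00 + 1010·7.010 + 196.0·8.000) / 7816 = 19970/7816 = 2.555 mg/L.

2.56 mg/L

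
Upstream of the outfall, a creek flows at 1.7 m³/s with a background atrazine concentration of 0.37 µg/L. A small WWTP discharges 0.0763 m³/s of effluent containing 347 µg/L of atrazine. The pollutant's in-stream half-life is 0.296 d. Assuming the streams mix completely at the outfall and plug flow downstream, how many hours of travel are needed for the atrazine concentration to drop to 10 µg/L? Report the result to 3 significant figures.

Flow-weighted average: C = (1.700·0.3700 + 0.07630·347.0) / 1.776 = 27.11/1.776 = 15.26 µg/L.
Half-life 0.296 d → k = ln 2 / 0.296 = 2.342 d⁻¹.
15.26·exp(−k·t) = 10 → t = ln(15.26/10)/k = 15590 s = 4.331 h.

4.33 h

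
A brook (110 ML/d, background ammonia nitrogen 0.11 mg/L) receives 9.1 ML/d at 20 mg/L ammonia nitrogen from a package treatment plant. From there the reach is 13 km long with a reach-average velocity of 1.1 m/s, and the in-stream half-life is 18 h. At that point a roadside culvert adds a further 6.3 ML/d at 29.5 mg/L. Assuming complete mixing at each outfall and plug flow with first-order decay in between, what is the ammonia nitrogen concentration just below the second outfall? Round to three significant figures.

Flow-weighted average: C = (110.0·0.1100 + 9.100·20.00) / 119.1 = 194.1/119.1 = 1.630 mg/L; combined flow 119.1 ML/d.
Travel time t = 13·1000 / 1.1 = 11820 s = 3.283 h.
Half-life 18 h → k = ln 2 / 18 = 0.03851 h⁻¹ = 0.9242 d⁻¹.
After decay, C = 1.630 × e^(−kt) = 1.630 × 0.8812 = 1.436 mg/L.
At the second outfall, C = (119.1·1.436 + 6.300·29.50) / (119.1 + 6.300) = 2.846 mg/L.

2.85 mg/L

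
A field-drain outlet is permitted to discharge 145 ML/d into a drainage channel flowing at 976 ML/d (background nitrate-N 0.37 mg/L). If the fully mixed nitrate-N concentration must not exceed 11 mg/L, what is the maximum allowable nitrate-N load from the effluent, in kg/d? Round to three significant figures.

12000 kg/d

Mass balance at the limit: 976.0·0.3700 + 145.0·Cₑ = 1121·11 → Cₑ = 82.55 mg/L.
145.0 ML/d = 1.678 m³/s. Load = 1.678 m³/s × 82.55 g/m³ × 86 400 s/d = 11970 kg/d.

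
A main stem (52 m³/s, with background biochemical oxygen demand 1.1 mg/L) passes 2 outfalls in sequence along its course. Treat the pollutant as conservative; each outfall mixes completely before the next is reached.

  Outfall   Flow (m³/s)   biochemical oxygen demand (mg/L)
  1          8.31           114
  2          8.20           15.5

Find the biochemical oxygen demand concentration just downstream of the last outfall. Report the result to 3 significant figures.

16.5 mg/L

Below outfall 1: Q → 60.31 m³/s, C = (52.00·1.100 + 8.310·114.0)/60.31 = 16.66 mg/L.
Below outfall 2: Q → 68.51 m³/s, C = (60.31·16.66 + 8.200·15.50)/68.51 = 16.52 mg/L.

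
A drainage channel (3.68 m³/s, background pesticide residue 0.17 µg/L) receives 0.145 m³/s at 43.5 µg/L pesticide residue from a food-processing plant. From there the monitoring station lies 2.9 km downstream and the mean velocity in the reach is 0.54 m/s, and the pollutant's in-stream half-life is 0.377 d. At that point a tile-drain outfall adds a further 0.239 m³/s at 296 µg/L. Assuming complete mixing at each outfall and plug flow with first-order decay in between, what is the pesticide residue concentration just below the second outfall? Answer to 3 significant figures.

Flow-weighted average: C = (3.680·0.1700 + 0.1450·43.50) / 3.825 = 6.933/3.825 = 1.813 µg/L; combined flow 3.825 m³/s.
Travel time t = 2.9·1000 / 0.54 = 5370 s = 1.492 h.
Half-life 0.377 d → k = ln 2 / 0.377 = 1.839 d⁻¹.
First-order decay: C = 1.813·exp(−k·t) = 1.813·0.8920 = 1.617 µg/L.
Second outfall: C = (3.825·1.617 + 0.2390·296.0)/4.064 = 18.93 µg/L.

18.9 µg/L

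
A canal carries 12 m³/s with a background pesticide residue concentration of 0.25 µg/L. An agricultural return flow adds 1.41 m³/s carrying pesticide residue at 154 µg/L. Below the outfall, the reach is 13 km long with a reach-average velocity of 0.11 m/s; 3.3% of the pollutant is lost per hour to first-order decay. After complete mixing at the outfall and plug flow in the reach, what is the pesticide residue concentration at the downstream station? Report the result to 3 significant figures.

5.46 µg/L

Flow-weighted average: C = (12.00·0.2500 + 1.410·154.0) / 13.41 = 220.1/13.41 = 16.42 µg/L.
Travel time t = 13·1000 / 0.11 = 118200 s = 32.83 h.
3.3%/h lost → k = −ln(1 − 0.033) = 0.03356 h⁻¹.
Applying C = C₀e^(−kt): 16.42 × 0.3323 = 5.456 µg/L.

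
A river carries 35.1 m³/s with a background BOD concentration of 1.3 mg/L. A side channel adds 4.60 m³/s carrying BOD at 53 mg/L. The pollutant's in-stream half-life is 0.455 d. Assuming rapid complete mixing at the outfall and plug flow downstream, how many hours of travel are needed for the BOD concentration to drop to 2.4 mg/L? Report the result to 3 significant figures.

Flow-weighted average: C = (35.10·1.300 + 4.600·53.00) / 39.70 = 289.4/39.70 = 7.290 mg/L.
Half-life 0.455 d → k = ln 2 / 0.455 = 1.523 d⁻¹.
7.290·exp(−k·t) = 2.4 → t = ln(7.290/2.4)/k = 63020 s = 17.50 h.

17.5 h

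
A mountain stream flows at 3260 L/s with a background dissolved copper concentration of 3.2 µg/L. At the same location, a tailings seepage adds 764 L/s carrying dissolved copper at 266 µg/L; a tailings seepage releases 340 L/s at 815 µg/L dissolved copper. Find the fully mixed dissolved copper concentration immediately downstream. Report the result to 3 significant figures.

112 µg/L

Mass balance: C = (3260·3.200 + 764.0·266.0 + 340.0·815.0) / 4364 = 490800/4364 = 112.5 µg/L.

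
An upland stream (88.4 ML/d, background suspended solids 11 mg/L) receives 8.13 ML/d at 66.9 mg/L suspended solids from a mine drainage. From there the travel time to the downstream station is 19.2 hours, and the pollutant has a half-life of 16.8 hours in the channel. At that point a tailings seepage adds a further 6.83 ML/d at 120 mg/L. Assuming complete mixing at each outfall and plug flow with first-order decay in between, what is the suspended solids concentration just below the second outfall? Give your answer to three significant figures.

Flow-weighted average: C = (88.40·11.00 + 8.130·66.90) / 96.53 = 1516/96.53 = 15.71 mg/L; combined flow 96.53 ML/d.
Half-life 16.8 h → k = ln 2 / 16.8 = 0.04126 h⁻¹ = 0.9902 d⁻¹.
Applying C = C₀e^(−kt): 15.71 × 0.4529 = 7.114 mg/L.
Second outfall: C = (96.53·7.114 + 6.830·120.0)/103.4 = 14.57 mg/L.

14.6 mg/L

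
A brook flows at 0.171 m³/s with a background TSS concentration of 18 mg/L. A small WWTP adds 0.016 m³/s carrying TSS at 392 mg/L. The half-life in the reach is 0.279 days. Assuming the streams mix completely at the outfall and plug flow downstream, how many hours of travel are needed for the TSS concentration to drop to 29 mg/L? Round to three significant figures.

5.26 h

Conservation of mass: C = (0.1710·18.00 + 0.01600·392.0) / 0.1870 = 9.350/0.1870 = 50.00 mg/L.
Half-life 0.279 d → k = ln 2 / 0.279 = 2.484 d⁻¹.
50.00·exp(−k·t) = 29 → t = ln(50.00/29)/k = 18940 s = 5.262 h.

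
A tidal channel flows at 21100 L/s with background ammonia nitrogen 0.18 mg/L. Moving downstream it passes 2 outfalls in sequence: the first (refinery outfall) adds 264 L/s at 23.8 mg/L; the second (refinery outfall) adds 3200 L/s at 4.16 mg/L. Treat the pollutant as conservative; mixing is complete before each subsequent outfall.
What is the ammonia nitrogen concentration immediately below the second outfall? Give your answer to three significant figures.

0.952 mg/L

Outfall 1: combined Q = 21360 L/s; C = (21100·0.1800 + 264.0·23.80)/21360 = 0.4719 mg/L.
Outfall 2: combined Q = 24560 L/s; C = (21360·0.4719 + 3200·4.160)/24560 = 0.9523 mg/L.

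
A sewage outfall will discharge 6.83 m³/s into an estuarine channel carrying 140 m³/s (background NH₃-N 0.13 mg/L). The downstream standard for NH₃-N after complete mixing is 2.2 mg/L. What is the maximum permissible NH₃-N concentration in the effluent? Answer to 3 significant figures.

At the limit, (Qr·Cr + Qe·Cₑ)/(Qr + Qe) = 2.2:
Cₑ = (146.8·2.2 − 140.0·0.1300) / 6.830 = 44.63 mg/L.

44.6 mg/L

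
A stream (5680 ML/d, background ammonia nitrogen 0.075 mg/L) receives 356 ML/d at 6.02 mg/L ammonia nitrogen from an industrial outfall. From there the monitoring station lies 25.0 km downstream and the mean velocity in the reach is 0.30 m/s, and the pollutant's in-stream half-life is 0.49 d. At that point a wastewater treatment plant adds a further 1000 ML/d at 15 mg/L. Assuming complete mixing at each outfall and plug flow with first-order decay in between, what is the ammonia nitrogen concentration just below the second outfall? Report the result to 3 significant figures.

2.23 mg/L

Mixed concentration C = ΣQC/ΣQ = (5680·0.07500 + 356.0·6.020) / 6036 = 2569/6036 = 0.4256 mg/L; combined flow 6036 ML/d.
Travel time t = 25.0·1000 / 0.30 = 83330 s = 23.15 h.
Half-life 0.49 d → k = ln 2 / 0.49 = 1.415 d⁻¹.
Applying C = C₀e^(−kt): 0.4256 × 0.2555 = 0.1088 mg/L.
Second outfall: C = (6036·0.1088 + 1000·15.00)/7036 = 2.225 mg/L.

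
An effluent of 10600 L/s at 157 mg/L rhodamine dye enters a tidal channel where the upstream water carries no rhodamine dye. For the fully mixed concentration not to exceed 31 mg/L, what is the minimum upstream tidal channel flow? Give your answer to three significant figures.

43100 L/s

Set C_mix = 31: (Q·0 + 10600·157.0) / (Q + 10600) = 31
→ Q = 10600·(157.0 − 31)/(31 − 0) = 43080 L/s.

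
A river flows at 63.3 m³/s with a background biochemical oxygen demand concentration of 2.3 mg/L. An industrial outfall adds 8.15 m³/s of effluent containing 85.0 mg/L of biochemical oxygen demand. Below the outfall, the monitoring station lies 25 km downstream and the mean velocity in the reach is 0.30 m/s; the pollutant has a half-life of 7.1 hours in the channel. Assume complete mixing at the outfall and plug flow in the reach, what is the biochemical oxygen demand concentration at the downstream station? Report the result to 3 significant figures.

After mixing, C = (63.30·2.300 + 8.150·85.00) / 71.45 = 838.3/71.45 = 11.73 mg/L.
Travel time t = 25·1000 / 0.30 = 83330 s = 23.15 h.
Half-life 7.1 h → k = ln 2 / 7.1 = 0.09763 h⁻¹ = 2.343 d⁻¹.
Decay over the reach: 11.73·exp(−kt) = 11.73·0.1044 = 1.225 mg/L.

1.22 mg/L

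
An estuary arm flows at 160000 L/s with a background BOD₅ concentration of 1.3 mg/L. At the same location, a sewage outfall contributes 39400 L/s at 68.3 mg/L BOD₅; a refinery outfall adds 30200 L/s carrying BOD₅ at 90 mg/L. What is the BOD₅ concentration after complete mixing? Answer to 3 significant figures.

24.5 mg/L

After mixing, C = (160000·1.300 + 39400·68.30 + 30200·90.00) / 229600 = 5617000/229600 = 24.46 mg/L.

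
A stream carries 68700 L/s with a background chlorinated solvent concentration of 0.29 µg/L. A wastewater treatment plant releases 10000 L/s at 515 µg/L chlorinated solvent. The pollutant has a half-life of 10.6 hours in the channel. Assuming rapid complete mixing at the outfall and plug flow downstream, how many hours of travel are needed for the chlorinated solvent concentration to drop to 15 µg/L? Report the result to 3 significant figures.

22.6 h

Mass balance: C = (68700·0.2900 + 10000·515.0) / 78700 = 5170000/78700 = 65.69 µg/L.
Half-life 10.6 h → k = ln 2 / 10.6 = 0.06539 h⁻¹ = 1.569 d⁻¹.
65.69·exp(−k·t) = 15 → t = ln(65.69/15)/k = 81310 s = 22.59 h.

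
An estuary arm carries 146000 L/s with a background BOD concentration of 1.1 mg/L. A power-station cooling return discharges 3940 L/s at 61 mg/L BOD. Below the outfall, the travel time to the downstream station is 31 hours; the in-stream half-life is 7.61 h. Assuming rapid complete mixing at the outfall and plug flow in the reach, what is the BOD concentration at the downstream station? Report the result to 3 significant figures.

0.159 mg/L

Flow-weighted average: C = (146000·1.100 + 3940·61.00) / 149900 = 400900/149900 = 2.674 mg/L.
Half-life 7.61 h → k = ln 2 / 7.61 = 0.09108 h⁻¹ = 2.186 d⁻¹.
Decay over the reach: 2.674·exp(−kt) = 2.674·0.05939 = 0.1588 mg/L.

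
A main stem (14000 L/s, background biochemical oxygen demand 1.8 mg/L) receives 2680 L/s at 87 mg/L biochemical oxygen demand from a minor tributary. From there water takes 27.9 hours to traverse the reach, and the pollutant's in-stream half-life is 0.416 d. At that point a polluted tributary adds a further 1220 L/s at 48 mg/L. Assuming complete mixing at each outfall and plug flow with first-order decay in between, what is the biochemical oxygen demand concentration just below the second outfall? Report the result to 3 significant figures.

5.35 mg/L

Conservation of mass: C = (14000·1.800 + 2680·87.00) / 16680 = 258400/16680 = 15.49 mg/L; combined flow 16680 L/s.
Half-life 0.416 d → k = ln 2 / 0.416 = 1.666 d⁻¹.
After decay, C = 15.49 × e^(−kt) = 15.49 × 0.1441 = 2.233 mg/L.
At the second outfall, C = (16680·2.233 + 1220·48.00) / (16680 + 1220) = 5.352 mg/L.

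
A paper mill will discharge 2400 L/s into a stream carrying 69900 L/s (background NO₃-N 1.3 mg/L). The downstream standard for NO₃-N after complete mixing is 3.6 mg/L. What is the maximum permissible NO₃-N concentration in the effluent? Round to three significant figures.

At the limit, (Qr·Cr + Qe·Cₑ)/(Qr + Qe) = 3.6:
Cₑ = (72300·3.6 − 69900·1.300) / 2400 = 70.59 mg/L.

70.6 mg/L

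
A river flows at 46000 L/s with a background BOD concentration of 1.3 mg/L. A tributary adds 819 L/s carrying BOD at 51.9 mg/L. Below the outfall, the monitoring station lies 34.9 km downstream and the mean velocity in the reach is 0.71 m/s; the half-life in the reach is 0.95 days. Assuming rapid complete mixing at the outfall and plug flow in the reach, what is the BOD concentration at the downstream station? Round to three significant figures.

After mixing, C = (46000·1.300 + 819.0·51.90) / 46820 = 102300/46820 = 2.185 mg/L.
Travel time t = 34.9·1000 / 0.71 = 49150 s = 13.65 h.
Half-life 0.95 d → k = ln 2 / 0.95 = 0.7296 d⁻¹.
After decay, C = 2.185 × e^(−kt) = 2.185 × 0.6603 = 1.443 mg/L.

1.44 mg/L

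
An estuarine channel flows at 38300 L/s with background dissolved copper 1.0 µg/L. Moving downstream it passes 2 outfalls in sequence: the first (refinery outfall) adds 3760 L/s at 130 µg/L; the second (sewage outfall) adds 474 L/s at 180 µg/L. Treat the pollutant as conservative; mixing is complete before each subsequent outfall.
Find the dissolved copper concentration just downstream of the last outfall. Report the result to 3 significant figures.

Outfall 1: combined Q = 42060 L/s; C = (38300·1.000 + 3760·130.0)/42060 = 12.53 µg/L.
Outfall 2: combined Q = 42530 L/s; C = (42060·12.53 + 474.0·180.0)/42530 = 14.40 µg/L.

14.4 µg/L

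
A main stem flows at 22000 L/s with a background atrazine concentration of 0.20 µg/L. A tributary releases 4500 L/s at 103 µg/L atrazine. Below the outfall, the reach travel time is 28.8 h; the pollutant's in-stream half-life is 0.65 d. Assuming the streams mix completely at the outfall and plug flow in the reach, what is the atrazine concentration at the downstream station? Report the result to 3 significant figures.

4.91 µg/L

Flow-weighted average: C = (22000·0.2000 + 4500·103.0) / 26500 = 467900/26500 = 17.66 µg/L.
Half-life 0.65 d → k = ln 2 / 0.65 = 1.066 d⁻¹.
After decay, C = 17.66 × e^(−kt) = 17.66 × 0.2781 = 4.911 µg/L.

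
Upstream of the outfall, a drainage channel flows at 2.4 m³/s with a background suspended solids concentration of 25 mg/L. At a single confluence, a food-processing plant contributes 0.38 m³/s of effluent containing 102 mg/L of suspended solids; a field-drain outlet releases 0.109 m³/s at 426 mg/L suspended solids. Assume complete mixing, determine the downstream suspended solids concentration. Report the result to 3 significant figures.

Conservation of mass: C = (2.400·25.00 + 0.3800·102.0 + 0.1090·426.0) / 2.889 = 145.2/2.889 = 50.26 mg/L.

50.3 mg/L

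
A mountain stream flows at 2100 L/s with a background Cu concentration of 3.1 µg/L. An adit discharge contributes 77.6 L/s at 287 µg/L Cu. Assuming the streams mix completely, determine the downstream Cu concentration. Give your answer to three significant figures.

13.2 µg/L

Mass balance: C = (2100·3.100 + 77.60·287.0) / 2178 = 28780/2178 = 13.22 µg/L.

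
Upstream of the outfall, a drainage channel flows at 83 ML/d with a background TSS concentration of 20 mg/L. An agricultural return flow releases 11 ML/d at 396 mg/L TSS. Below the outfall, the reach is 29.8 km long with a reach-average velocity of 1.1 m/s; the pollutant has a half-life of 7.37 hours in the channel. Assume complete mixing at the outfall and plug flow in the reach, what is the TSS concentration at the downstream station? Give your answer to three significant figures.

31.5 mg/L

After mixing, C = (83.00·20.00 + 11.00·396.0) / 94.00 = 6016/94.00 = 64.00 mg/L.
Travel time t = 29.8·1000 / 1.1 = 27090 s = 7.525 h.
Half-life 7.37 h → k = ln 2 / 7.37 = 0.09405 h⁻¹ = 2.257 d⁻¹.
Decay over the reach: 64.00·exp(−kt) = 64.00·0.4928 = 31.54 mg/L.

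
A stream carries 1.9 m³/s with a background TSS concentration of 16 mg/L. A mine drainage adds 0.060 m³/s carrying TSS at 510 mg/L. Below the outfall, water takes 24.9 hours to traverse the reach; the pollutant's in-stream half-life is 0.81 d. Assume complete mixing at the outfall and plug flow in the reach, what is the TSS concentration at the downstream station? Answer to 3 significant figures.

Mass balance: C = (1.900·16.00 + 0.06000·510.0) / 1.960 = 61.00/1.960 = 31.12 mg/L.
Half-life 0.81 d → k = ln 2 / 0.81 = 0.8557 d⁻¹.
After decay, C = 31.12 × e^(−kt) = 31.12 × 0.4115 = 12.81 mg/L.

12.8 mg/L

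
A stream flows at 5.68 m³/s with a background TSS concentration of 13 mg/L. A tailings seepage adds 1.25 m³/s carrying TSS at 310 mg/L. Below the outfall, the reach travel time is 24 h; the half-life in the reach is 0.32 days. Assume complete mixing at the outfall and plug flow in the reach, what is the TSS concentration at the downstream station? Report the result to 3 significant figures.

7.63 mg/L

After mixing, C = (5.680·13.00 + 1.250·310.0) / 6.930 = 461.3/6.930 = 66.57 mg/L.
Half-life 0.32 d → k = ln 2 / 0.32 = 2.166 d⁻¹.
Decay over the reach: 66.57·exp(−kt) = 66.57·0.1146 = 7.631 mg/L.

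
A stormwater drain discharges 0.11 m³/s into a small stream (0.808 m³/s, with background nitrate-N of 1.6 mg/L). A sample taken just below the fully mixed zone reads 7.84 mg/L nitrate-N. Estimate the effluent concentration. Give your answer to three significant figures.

53.7 mg/L

Mass balance: 0.8080·1.600 + 0.1100·Cₑ = 0.9180·7.840
→ Cₑ = (0.9180·7.840 − 0.8080·1.600) / 0.1100 = 53.68 mg/L.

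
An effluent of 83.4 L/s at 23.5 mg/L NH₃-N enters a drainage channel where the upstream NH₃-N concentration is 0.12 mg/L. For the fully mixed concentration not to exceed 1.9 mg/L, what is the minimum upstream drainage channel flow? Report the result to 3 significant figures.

1010 L/s

Set C_mix = 1.9: (Q·0.1200 + 83.40·23.50) / (Q + 83.40) = 1.9
→ Q = 83.40·(23.50 − 1.9)/(1.9 − 0.1200) = 1012 L/s.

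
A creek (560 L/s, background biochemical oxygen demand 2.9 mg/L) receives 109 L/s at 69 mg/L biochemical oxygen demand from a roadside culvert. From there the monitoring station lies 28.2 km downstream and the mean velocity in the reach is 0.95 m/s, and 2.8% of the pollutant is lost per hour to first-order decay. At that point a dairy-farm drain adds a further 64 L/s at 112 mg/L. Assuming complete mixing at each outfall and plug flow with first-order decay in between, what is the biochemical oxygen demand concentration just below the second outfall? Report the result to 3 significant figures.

After mixing, C = (560.0·2.900 + 109.0·69.00) / 669.0 = 9145/669.0 = 13.67 mg/L; combined flow 669.0 L/s.
Travel time t = 28.2·1000 / 0.95 = 29680 s = 8.246 h.
2.8%/h lost → k = −ln(1 − 0.028) = 0.02840 h⁻¹.
First-order decay: C = 13.67·exp(−k·t) = 13.67·0.7912 = 10.82 mg/L.
Second outfall: C = (669.0·10.82 + 64.00·112.0)/733.0 = 19.65 mg/L.

19.7 mg/L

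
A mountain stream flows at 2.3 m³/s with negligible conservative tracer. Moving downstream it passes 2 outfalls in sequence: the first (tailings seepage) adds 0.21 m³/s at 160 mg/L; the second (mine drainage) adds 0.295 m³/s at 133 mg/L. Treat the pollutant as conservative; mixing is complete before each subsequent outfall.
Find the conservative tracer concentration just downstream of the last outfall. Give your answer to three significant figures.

After outfall 1: Q = 2.300 + 0.2100 = 2.510 m³/s; C = (2.300·0 + 0.2100·160.0)/2.510 = 13.39 mg/L.
After outfall 2: Q = 2.510 + 0.2950 = 2.805 m³/s; C = (2.510·13.39 + 0.2950·133.0)/2.805 = 25.97 mg/L.

26.0 mg/L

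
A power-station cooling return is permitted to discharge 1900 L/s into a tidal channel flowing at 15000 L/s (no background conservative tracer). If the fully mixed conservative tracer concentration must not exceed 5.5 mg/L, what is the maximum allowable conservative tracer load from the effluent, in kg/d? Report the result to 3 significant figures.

Mass balance at the limit: 15000·0 + 1900·Cₑ = 16900·5.5 → Cₑ = 48.92 mg/L.
1900 L/s = 1.900 m³/s. Load = 1.900 m³/s × 48.92 g/m³ × 86 400 s/d = 8031 kg/d.

8030 kg/d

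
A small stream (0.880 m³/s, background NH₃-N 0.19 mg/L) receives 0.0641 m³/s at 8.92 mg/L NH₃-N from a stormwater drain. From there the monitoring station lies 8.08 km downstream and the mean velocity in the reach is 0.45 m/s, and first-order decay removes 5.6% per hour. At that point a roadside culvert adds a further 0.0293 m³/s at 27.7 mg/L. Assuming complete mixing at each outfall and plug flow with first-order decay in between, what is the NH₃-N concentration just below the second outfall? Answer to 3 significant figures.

After mixing, C = (0.8800·0.1900 + 0.06410·8.920) / 0.9441 = 0.7390/0.9441 = 0.7827 mg/L; combined flow 0.9441 m³/s.
Travel time t = 8.08·1000 / 0.45 = 17960 s = 4.988 h.
5.6%/h lost → k = −ln(1 − 0.056) = 0.05763 h⁻¹.
After decay, C = 0.7827 × e^(−kt) = 0.7827 × 0.7502 = 0.5872 mg/L.
At the second outfall, C = (0.9441·0.5872 + 0.02930·27.70) / (0.9441 + 0.02930) = 1.403 mg/L.

1.40 mg/L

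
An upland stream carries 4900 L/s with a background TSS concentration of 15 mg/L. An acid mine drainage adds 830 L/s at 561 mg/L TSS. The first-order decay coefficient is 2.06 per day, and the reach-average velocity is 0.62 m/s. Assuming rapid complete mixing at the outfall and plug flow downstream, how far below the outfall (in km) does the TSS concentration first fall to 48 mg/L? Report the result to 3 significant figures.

17.5 km

Flow-weighted average: C = (4900·15.00 + 830.0·561.0) / 5730 = 539100/5730 = 94.09 mg/L.
Set 94.09·exp(−k·t) = 48 → t = ln(94.09/48)/k = 28230 s = 7.841 h.
Distance = v·t = 0.62·28230 = 17500 m = 17.50 km.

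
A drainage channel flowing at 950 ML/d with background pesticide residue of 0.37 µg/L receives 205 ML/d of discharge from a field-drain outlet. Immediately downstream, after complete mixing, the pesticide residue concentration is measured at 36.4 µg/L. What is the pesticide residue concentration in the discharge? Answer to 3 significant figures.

Mass balance: 950.0·0.3700 + 205.0·Cₑ = 1155·36.40
→ Cₑ = (1155·36.40 − 950.0·0.3700) / 205.0 = 203.4 µg/L.

203 µg/L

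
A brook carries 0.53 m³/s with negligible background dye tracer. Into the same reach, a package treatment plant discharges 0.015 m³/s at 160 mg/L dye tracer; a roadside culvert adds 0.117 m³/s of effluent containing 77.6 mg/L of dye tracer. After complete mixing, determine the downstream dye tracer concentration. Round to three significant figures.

17.3 mg/L

Flow-weighted average: C = (0.5300·0 + 0.01500·160.0 + 0.1170·77.60) / 0.6620 = 11.48/0.6620 = 17.34 mg/L.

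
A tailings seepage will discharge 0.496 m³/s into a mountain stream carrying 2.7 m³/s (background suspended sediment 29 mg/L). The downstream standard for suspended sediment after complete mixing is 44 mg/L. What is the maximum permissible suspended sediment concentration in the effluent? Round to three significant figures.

At the limit, (Qr·Cr + Qe·Cₑ)/(Qr + Qe) = 44:
Cₑ = (3.196·44 − 2.700·29.00) / 0.4960 = 125.7 mg/L.

126 mg/L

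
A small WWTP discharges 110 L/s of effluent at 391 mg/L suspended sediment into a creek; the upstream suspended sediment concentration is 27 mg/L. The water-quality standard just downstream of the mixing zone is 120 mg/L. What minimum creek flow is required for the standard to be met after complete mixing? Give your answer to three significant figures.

Set C_mix = 120: (Q·27.00 + 110.0·391.0) / (Q + 110.0) = 120
→ Q = 110.0·(391.0 − 120)/(120 − 27.00) = 320.5 L/s.

321 L/s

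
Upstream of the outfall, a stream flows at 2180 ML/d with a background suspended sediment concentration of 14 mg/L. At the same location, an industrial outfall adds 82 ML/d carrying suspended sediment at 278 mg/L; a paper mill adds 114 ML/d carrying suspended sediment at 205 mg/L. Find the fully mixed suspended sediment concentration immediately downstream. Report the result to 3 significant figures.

Conservation of mass: C = (2180·14.00 + 82.00·278.0 + 114.0·205.0) / 2376 = 76690/2376 = 32.28 mg/L.

32.3 mg/L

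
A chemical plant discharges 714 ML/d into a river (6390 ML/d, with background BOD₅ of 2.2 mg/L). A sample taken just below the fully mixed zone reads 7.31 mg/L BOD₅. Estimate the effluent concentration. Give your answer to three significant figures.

Mass balance: 6390·2.200 + 714.0·Cₑ = 7104·7.310
→ Cₑ = (7104·7.310 − 6390·2.200) / 714.0 = 53.04 mg/L.

53.0 mg/L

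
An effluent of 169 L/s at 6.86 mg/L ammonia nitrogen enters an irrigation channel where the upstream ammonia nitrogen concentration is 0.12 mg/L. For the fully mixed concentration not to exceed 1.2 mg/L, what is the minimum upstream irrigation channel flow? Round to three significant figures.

Set C_mix = 1.2: (Q·0.1200 + 169.0·6.860) / (Q + 169.0) = 1.2
→ Q = 169.0·(6.860 − 1.2)/(1.2 − 0.1200) = 885.7 L/s.

886 L/s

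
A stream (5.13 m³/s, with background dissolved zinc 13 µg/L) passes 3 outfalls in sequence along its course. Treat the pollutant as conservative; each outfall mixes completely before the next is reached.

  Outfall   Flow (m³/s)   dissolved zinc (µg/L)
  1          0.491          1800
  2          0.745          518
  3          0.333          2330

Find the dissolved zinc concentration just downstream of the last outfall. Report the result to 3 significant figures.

315 µg/L

Below outfall 1: Q → 5.621 m³/s, C = (5.130·13.00 + 0.4910·1800)/5.621 = 169.1 µg/L.
Below outfall 2: Q → 6.366 m³/s, C = (5.621·169.1 + 0.7450·518.0)/6.366 = 209.9 µg/L.
Below outfall 3: Q → 6.699 m³/s, C = (6.366·209.9 + 0.3330·2330)/6.699 = 315.3 µg/L.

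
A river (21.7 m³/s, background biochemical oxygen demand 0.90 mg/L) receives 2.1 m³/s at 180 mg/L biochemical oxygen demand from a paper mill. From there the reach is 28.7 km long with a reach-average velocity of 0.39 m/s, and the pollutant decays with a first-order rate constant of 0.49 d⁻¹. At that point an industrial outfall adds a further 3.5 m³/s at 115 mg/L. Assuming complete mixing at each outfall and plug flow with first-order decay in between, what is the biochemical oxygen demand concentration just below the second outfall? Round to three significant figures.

24.3 mg/L

Mixed concentration C = ΣQC/ΣQ = (21.70·0.9000 + 2.100·180.0) / 23.80 = 397.5/23.80 = 16.70 mg/L; combined flow 23.80 m³/s.
Travel time t = 28.7·1000 / 0.39 = 73590 s = 20.44 h.
After decay, C = 16.70 × e^(−kt) = 16.70 × 0.6588 = 11.00 mg/L.
Second outfall: C = (23.80·11.00 + 3.500·115.0)/27.30 = 24.34 mg/L.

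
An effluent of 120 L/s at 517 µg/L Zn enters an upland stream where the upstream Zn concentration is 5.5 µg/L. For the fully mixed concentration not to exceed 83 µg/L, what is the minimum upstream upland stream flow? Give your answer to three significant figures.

Set C_mix = 83: (Q·5.500 + 120.0·517.0) / (Q + 120.0) = 83
→ Q = 120.0·(517.0 − 83)/(83 − 5.500) = 672.0 L/s.

672 L/s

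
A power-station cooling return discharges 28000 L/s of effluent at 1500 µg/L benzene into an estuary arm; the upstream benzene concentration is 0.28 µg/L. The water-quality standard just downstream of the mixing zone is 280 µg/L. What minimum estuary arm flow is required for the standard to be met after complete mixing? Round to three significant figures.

Set C_mix = 280: (Q·0.2800 + 28000·1500) / (Q + 28000) = 280
→ Q = 28000·(1500 − 280)/(280 − 0.2800) = 122100 L/s.

122000 L/s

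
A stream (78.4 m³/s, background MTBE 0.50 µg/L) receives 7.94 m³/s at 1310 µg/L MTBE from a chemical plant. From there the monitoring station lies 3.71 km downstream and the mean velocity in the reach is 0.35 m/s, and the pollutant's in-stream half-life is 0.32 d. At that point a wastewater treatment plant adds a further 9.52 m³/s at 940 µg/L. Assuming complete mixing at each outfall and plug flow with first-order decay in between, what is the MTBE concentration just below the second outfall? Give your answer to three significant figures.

Conservation of mass: C = (78.40·0.5000 + 7.940·1310) / 86.34 = 10440/86.34 = 120.9 µg/L; combined flow 86.34 m³/s.
Travel time t = 3.71·1000 / 0.35 = 10600 s = 2.944 h.
Half-life 0.32 d → k = ln 2 / 0.32 = 2.166 d⁻¹.
First-order decay: C = 120.9·exp(−k·t) = 120.9·0.7666 = 92.70 µg/L.
At the second outfall, C = (86.34·92.70 + 9.520·940.0) / (86.34 + 9.520) = 176.9 µg/L.

177 µg/L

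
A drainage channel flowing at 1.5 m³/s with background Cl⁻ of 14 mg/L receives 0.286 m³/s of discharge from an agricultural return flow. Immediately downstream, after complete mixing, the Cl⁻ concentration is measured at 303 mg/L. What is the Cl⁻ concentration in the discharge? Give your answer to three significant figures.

Mass balance: 1.500·14.00 + 0.2860·Cₑ = 1.786·303.0
→ Cₑ = (1.786·303.0 − 1.500·14.00) / 0.2860 = 1819 mg/L.

1820 mg/L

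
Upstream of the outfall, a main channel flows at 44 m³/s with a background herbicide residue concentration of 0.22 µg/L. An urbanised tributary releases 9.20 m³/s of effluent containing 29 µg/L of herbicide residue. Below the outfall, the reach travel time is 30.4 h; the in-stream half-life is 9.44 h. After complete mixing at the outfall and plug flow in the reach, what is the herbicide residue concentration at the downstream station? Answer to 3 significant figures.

Mass balance: C = (44.00·0.2200 + 9.200·29.00) / 53.20 = 276.5/53.20 = 5.197 µg/L.
Half-life 9.44 h → k = ln 2 / 9.44 = 0.07343 h⁻¹ = 1.762 d⁻¹.
After decay, C = 5.197 × e^(−kt) = 5.197 × 0.1073 = 0.5576 µg/L.

0.558 µg/L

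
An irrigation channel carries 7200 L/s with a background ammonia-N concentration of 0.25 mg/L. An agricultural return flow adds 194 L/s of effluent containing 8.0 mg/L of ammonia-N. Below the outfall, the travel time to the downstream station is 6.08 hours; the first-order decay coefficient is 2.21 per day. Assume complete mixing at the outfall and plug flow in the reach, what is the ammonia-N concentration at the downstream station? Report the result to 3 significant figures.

0.259 mg/L

Conservation of mass: C = (7200·0.2500 + 194.0·8.000) / 7394 = 3352/7394 = 0.4533 mg/L.
First-order decay: C = 0.4533·exp(−k·t) = 0.4533·0.5713 = 0.2590 mg/L.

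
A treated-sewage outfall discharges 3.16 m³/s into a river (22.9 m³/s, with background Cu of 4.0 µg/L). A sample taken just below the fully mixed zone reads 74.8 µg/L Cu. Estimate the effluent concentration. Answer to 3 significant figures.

588 µg/L

Mass balance: 22.90·4.000 + 3.160·Cₑ = 26.06·74.80
→ Cₑ = (26.06·74.80 − 22.90·4.000) / 3.160 = 587.9 µg/L.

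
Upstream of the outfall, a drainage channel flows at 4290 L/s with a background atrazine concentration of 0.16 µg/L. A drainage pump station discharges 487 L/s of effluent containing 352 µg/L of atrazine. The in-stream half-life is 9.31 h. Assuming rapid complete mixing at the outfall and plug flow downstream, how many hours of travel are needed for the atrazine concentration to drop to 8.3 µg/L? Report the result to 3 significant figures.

Conservation of mass: C = (4290·0.1600 + 487.0·352.0) / 4777 = 172100/4777 = 36.03 µg/L.
Half-life 9.31 h → k = ln 2 / 9.31 = 0.07445 h⁻¹ = 1.787 d⁻¹.
36.03·exp(−k·t) = 8.3 → t = ln(36.03/8.3)/k = 70990 s = 19.72 h.

19.7 h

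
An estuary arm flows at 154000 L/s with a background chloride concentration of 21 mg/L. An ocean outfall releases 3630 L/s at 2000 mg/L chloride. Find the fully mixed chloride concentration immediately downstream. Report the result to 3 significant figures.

Mixed concentration C = ΣQC/ΣQ = (154000·21.00 + 3630·2000) / 157600 = 10490000/157600 = 66.57 mg/L.

66.6 mg/L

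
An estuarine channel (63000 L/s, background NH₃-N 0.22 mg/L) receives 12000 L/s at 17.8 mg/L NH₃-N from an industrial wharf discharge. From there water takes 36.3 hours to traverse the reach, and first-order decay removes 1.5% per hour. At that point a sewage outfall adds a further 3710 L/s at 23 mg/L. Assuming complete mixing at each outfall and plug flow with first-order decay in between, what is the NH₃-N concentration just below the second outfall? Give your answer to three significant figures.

2.75 mg/L

Mass balance: C = (63000·0.2200 + 12000·17.80) / 75000 = 227500/75000 = 3.033 mg/L; combined flow 75000 L/s.
1.5%/h lost → k = −ln(1 − 0.015) = 0.01511 h⁻¹.
Applying C = C₀e^(−kt): 3.033 × 0.5777 = 1.752 mg/L.
Second outfall: C = (75000·1.752 + 3710·23.00)/78710 = 2.754 mg/L.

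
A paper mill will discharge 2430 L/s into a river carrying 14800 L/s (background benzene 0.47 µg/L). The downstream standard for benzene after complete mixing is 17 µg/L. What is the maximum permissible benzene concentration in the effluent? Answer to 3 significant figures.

118 µg/L

At the limit, (Qr·Cr + Qe·Cₑ)/(Qr + Qe) = 17:
Cₑ = (17230·17 − 14800·0.4700) / 2430 = 117.7 µg/L.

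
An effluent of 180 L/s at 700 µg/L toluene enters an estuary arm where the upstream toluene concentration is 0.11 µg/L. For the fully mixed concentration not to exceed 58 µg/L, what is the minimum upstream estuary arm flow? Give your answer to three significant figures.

2000 L/s

Set C_mix = 58: (Q·0.1100 + 180.0·700.0) / (Q + 180.0) = 58
→ Q = 180.0·(700.0 − 58)/(58 − 0.1100) = 1996 L/s.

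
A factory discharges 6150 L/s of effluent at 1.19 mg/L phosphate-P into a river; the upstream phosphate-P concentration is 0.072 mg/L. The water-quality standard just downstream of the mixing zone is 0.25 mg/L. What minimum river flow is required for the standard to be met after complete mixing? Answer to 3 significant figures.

Set C_mix = 0.25: (Q·0.07200 + 6150·1.190) / (Q + 6150) = 0.25
→ Q = 6150·(1.190 − 0.25)/(0.25 − 0.07200) = 32480 L/s.

32500 L/s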